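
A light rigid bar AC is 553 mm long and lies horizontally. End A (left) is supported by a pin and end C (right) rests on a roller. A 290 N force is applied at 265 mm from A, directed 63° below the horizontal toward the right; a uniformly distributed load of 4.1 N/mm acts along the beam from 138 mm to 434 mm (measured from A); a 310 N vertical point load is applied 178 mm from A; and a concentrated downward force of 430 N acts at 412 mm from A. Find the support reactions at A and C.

A_x = -131.7 N, A_y = 1040 N, C_y = 1172 N

Resultant of the distributed load: 4.1 × 296 = 1213.6 N at 286 mm from A.
Moments about A: C_y·553 − 290·sin63°·265 − (4.1·296)·286 − 310·178 − 430·412 = 0 → C_y = 647903/553 = 1171.61 ≈ 1172 N.
ΣF_y = 0: A_y + 1171.61 − 290·sin63° − 4.1·296 − 310 − 430 = 0 → A_y = 1040 N.
ΣF_x = 0: A_x + 290·cos63° = 0 → A_x = -131.7 N.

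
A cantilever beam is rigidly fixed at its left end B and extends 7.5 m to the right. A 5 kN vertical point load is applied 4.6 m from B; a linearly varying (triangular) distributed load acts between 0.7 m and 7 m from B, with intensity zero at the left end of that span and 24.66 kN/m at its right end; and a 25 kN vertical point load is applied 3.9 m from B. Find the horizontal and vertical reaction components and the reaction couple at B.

Resultant of the triangular load: ½ × 24.66 × 6.3 = 77.679 kN, acting at 4.9 m from B (one-third of the span from the peak).
ΣF_x = 0: B_x = 0.
ΣF_y = 0: B_y − 5 − ½·24.66·6.3 − 25 = 0 → B_y = 107.7 kN.
ΣM about B: M_B − 5·4.6 − (½·24.66·6.3)·4.9 − 25·3.9 = 0 → M_B = 501.1 kN·m.

B_x = 0, B_y = 107.7 kN, M_B = 501.1 kN·m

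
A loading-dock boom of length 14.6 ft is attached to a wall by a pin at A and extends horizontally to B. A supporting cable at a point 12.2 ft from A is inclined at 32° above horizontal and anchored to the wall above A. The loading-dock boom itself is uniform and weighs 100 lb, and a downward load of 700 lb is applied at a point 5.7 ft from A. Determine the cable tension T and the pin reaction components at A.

T = 730.1 lb, A_x = 619.1 lb, A_y = 413.1 lb

ΣM about A: T·sin32°·12.2 − 100·7.3 − 700·5.7 = 0 → T = 4720/(12.2·0.529919) = 730.084 ≈ 730.1 lb.
ΣF_x = 0: A_x − T·cos32° = 0 → A_x = 730.084 × 0.848048 = 619.1 lb.
ΣF_y = 0: A_y + T·sin32° − 100 − 700 = 0 → A_y = 800 − 730.084 × 0.529919 = 413.1 lb.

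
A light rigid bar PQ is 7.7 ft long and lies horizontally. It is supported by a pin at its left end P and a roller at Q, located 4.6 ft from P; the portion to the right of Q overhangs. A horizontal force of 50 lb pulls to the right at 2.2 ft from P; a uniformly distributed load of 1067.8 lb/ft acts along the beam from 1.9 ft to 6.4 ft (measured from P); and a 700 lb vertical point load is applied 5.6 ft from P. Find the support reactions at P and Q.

P_x = -50.00 lb, P_y = 317.9 lb, Q_y = 5187 lb

Resultant of the distributed load: 1067.8 × 4.5 = 4805.1 lb at 4.15 ft from P.
Moments about P: Q_y·4.6 − (1067.8·4.5)·4.15 − 700·5.6 = 0 → Q_y = 23861.165/4.6 = 5187.21 ≈ 5187 lb.
ΣF_y = 0: P_y + 5187.21 − 1067.8·4.5 − 700 = 0 → P_y = 317.9 lb.
ΣF_x = 0: P_x + 50 = 0 → P_x = -50.00 lb.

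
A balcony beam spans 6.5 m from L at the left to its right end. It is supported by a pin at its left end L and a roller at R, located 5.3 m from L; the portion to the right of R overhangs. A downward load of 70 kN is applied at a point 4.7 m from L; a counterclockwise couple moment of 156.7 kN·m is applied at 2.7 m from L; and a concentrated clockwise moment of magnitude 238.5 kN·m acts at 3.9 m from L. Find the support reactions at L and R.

L_x = 0, L_y = -7.509 kN, R_y = 77.51 kN

ΣM about L: R_y·5.3 − 70·4.7 + 156.7 − 238.5 = 0 → R_y = 410.8/5.3 = 77.5094 ≈ 77.51 kN.
ΣF_y = 0: L_y + 77.5094 − 70 = 0 → L_y = -7.509 kN.
ΣF_x = 0: no horizontal applied forces, so L_x = 0.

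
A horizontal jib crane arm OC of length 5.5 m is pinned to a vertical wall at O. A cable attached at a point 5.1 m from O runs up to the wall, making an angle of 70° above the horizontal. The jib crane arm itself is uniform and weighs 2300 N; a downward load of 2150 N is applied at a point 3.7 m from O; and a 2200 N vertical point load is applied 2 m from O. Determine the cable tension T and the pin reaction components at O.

T = 3898 N, O_x = 1333 N, O_y = 2987 N

ΣM about O: T·sin70°·5.1 − 2300·2.75 − 2150·3.7 − 2200·2 = 0 → T = 18680/(5.1·0.939693) = 3897.81 ≈ 3898 N.
ΣF_x = 0: O_x − T·cos70° = 0 → O_x = 3897.81 × 0.34202 = 1333 N.
ΣF_y = 0: O_y + T·sin70° − 2300 − 2150 − 2200 = 0 → O_y = 6650 − 3897.81 × 0.939693 = 2987 N.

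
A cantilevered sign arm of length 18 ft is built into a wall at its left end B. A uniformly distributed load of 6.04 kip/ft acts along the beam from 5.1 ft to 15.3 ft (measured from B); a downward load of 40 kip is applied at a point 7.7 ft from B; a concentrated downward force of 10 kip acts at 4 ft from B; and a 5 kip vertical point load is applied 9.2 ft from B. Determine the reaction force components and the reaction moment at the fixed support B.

Resultant of the distributed load: 6.04 × 10.2 = 61.608 kip at 10.2 ft from B.
ΣF_x = 0: B_x = 0.
ΣF_y = 0: B_y − 6.04·10.2 − 40 − 10 − 5 = 0 → B_y = 116.6 kip.
ΣM about B: M_B − (6.04·10.2)·10.2 − 40·7.7 − 10·4 − 5·9.2 = 0 → M_B = 1022 kip·ft.

B_x = 0, B_y = 116.6 kip, M_B = 1022 kip·ft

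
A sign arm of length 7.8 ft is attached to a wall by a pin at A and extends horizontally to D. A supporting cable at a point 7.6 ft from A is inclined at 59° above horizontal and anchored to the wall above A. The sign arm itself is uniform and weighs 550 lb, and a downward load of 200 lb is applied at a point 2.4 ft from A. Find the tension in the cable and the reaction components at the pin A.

T = 402.9 lb, A_x = 207.5 lb, A_y = 404.6 lb

ΣM about A: T·sin59°·7.6 − 550·3.9 − 200·2.4 = 0 → T = 2625/(7.6·0.857167) = 402.949 ≈ 402.9 lb.
ΣF_x = 0: A_x − T·cos59° = 0 → A_x = 402.949 × 0.515038 = 207.5 lb.
ΣF_y = 0: A_y + T·sin59° − 550 − 200 = 0 → A_y = 750 − 402.949 × 0.857167 = 404.6 lb.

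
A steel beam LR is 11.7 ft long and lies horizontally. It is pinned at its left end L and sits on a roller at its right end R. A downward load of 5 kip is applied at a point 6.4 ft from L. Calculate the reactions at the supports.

ΣM about L: R_y·11.7 − 5·6.4 = 0 → R_y = 32/11.7 = 2.73504 ≈ 2.735 kip.
ΣF_y = 0: L_y + 2.73504 − 5 = 0 → L_y = 2.265 kip.
ΣF_x = 0: no horizontal applied forces, so L_x = 0.

L_x = 0, L_y = 2.265 kip, R_y = 2.735 kip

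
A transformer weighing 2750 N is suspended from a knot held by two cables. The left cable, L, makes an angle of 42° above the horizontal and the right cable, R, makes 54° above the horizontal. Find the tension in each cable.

ΣF_x = 0: −T_L·cos42° + T_R·cos54° = 0 → T_R = 1.26431·T_L.
ΣF_y = 0: T_L·sin42° + T_R·sin54° = 2750.
Substitute: T_L·(0.669131 + 1.26431·0.809017) = 2750 → T_L = 1625.32 ≈ 1625 N.
Then T_R = 1.26431 × 1625.32 = 2055 N.

T_L = 1625 N, T_R = 2055 N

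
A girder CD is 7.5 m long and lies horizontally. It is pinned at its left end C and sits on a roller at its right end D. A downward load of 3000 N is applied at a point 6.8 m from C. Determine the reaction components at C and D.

C_x = 0, C_y = 280.0 N, D_y = 2720 N

Moments about C: D_y·7.5 − 3000·6.8 = 0 → D_y = 20400/7.5 = 2720 N.
ΣF_y = 0: C_y + 2720 − 3000 = 0 → C_y = 280.0 N.
ΣF_x = 0: no horizontal applied forces, so C_x = 0.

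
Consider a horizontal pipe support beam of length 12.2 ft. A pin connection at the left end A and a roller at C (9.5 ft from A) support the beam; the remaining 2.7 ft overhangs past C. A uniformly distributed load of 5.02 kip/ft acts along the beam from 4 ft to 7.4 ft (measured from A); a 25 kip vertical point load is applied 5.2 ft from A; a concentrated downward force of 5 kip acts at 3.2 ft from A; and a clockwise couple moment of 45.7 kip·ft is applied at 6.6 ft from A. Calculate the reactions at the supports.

A_x = 0, A_y = 16.65 kip, C_y = 30.42 kip

Resultant of the distributed load: 5.02 × 3.4 = 17.068 kip at 5.7 ft from A.
ΣM about A: C_y·9.5 − (5.02·3.4)·5.7 − 25·5.2 − 5·3.2 − 45.7 = 0 → C_y = 288.9876/9.5 = 30.4197 ≈ 30.42 kip.
ΣF_y = 0: A_y + 30.4197 − 5.02·3.4 − 25 − 5 = 0 → A_y = 16.65 kip.
ΣF_x = 0: no horizontal applied forces, so A_x = 0.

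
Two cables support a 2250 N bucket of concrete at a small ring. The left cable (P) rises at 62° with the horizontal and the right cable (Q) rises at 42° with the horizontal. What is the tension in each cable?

T_P = 1723 N, T_Q = 1089 N

ΣF_x = 0: −T_P·cos62° + T_Q·cos42° = 0 → T_Q = 0.631736·T_P.
ΣF_y = 0: T_P·sin62° + T_Q·sin42° = 2250.
Substitute: T_P·(0.882948 + 0.631736·0.669131) = 2250 → T_P = 1723.26 ≈ 1723 N.
Then T_Q = 0.631736 × 1723.26 = 1089 N.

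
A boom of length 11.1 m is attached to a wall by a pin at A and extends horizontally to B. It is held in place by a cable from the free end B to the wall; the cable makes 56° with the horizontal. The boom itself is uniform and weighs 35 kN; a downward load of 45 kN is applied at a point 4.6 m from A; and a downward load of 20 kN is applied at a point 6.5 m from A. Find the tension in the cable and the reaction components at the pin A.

ΣM about A: T·sin56°·11.1 − 35·5.55 − 45·4.6 − 20·6.5 = 0 → T = 531.25/(11.1·0.829038) = 57.73 kN.
ΣF_x = 0: A_x − T·cos56° = 0 → A_x = 57.73 × 0.559193 = 32.28 kN.
ΣF_y = 0: A_y + T·sin56° − 35 − 45 − 20 = 0 → A_y = 100 − 57.73 × 0.829038 = 52.14 kN.

T = 57.73 kN, A_x = 32.28 kN, A_y = 52.14 kN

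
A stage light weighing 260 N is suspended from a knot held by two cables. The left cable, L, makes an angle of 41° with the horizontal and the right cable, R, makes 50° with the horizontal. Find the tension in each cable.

T_L = 167.2 N, T_R = 196.3 N

ΣF_x = 0: −T_L·cos41° + T_R·cos50° = 0 → T_R = 1.17412·T_L.
ΣF_y = 0: T_L·sin41° + T_R·sin50° = 260.
Substitute: T_L·(0.656059 + 1.17412·0.766044) = 260 → T_L = 167.15 ≈ 167.2 N.
Then T_R = 1.17412 × 167.15 = 196.3 N.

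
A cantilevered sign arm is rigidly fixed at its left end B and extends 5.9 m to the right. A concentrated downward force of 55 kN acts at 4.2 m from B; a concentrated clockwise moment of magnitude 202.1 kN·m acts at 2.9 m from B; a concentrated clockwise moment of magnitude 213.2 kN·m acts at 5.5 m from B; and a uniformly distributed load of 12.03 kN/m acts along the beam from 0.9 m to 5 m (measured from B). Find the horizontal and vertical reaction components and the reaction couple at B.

Resultant of the distributed load: 12.03 × 4.1 = 49.323 kN at 2.95 m from B.
ΣF_x = 0: B_x = 0.
ΣF_y = 0: B_y − 55 − 12.03·4.1 = 0 → B_y = 104.3 kN.
ΣM about B: M_B − 55·4.2 − 202.1 − 213.2 − (12.03·4.1)·2.95 = 0 → M_B = 791.8 kN·m.

B_x = 0, B_y = 104.3 kN, M_B = 791.8 kN·m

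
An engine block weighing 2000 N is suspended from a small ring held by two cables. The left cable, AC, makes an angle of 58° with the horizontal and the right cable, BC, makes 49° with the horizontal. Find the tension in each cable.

T_AC = 1372 N, T_BC = 1108 N

ΣF_x = 0: −T_AC·cos58° + T_BC·cos49° = 0 → T_BC = 0.807731·T_AC.
ΣF_y = 0: T_AC·sin58° + T_BC·sin49° = 2000.
Substitute: T_AC·(0.848048 + 0.807731·0.75471) = 2000 → T_AC = 1372.07 ≈ 1372 N.
Then T_BC = 0.807731 × 1372.07 = 1108 N.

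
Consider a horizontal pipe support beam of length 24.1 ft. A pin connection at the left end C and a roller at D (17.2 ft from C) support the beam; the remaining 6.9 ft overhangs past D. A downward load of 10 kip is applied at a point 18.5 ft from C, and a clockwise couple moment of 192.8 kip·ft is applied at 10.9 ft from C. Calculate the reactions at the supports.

ΣM about C: D_y·17.2 − 10·18.5 − 192.8 = 0 → D_y = 377.8/17.2 = 21.9651 ≈ 21.97 kip.
ΣF_y = 0: C_y + 21.9651 − 10 = 0 → C_y = -11.97 kip.
ΣF_x = 0: no horizontal applied forces, so C_x = 0.

C_x = 0, C_y = -11.97 kip, D_y = 21.97 kip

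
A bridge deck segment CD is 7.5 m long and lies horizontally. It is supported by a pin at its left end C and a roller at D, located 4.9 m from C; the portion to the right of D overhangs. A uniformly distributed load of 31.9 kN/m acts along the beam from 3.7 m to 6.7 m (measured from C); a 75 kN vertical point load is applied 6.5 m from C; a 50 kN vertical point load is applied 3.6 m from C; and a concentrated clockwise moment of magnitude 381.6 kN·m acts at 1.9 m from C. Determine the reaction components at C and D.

C_x = 0, C_y = -94.96 kN, D_y = 315.7 kN

Resultant of the distributed load: 31.9 × 3 = 95.7 kN at 5.2 m from C.
ΣM about C: D_y·4.9 − (31.9·3)·5.2 − 75·6.5 − 50·3.6 − 381.6 = 0 → D_y = 1546.74/4.9 = 315.661 ≈ 315.7 kN.
ΣF_y = 0: C_y + 315.661 − 31.9·3 − 75 − 50 = 0 → C_y = -94.96 kN.
ΣF_x = 0: no horizontal applied forces, so C_x = 0.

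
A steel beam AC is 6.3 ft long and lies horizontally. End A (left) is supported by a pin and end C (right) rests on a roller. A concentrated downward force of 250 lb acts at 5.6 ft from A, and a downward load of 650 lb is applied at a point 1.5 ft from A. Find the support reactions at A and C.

A_x = 0, A_y = 523.0 lb, C_y = 377.0 lb

ΣM about A: C_y·6.3 − 250·5.6 − 650·1.5 = 0 → C_y = 2375/6.3 = 376.984 ≈ 377.0 lb.
ΣF_y = 0: A_y + 376.984 − 250 − 650 = 0 → A_y = 523.0 lb.
ΣF_x = 0: no horizontal applied forces, so A_x = 0.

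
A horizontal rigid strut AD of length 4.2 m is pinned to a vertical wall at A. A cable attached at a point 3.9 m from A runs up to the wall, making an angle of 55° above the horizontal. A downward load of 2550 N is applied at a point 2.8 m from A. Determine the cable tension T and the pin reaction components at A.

ΣM about A: T·sin55°·3.9 − 2550·2.8 = 0 → T = 7140/(3.9·0.819152) = 2234.96 ≈ 2235 N.
ΣF_x = 0: A_x − T·cos55° = 0 → A_x = 2234.96 × 0.573576 = 1282 N.
ΣF_y = 0: A_y + T·sin55° − 2550 = 0 → A_y = 2550 − 2234.96 × 0.819152 = 719.2 N.

T = 2235 N, A_x = 1282 N, A_y = 719.2 N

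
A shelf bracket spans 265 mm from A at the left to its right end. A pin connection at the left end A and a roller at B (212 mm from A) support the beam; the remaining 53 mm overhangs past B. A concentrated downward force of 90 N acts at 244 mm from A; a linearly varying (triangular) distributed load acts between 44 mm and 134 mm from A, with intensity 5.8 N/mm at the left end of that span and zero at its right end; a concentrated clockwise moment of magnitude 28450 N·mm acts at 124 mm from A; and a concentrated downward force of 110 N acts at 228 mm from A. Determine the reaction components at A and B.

A_x = 0, A_y = 13.81 N, B_y = 447.2 N

Resultant of the triangular load: ½ × 5.8 × 90 = 261 N, acting at 74 mm from A (one-third of the span from the peak).
Moments about A: B_y·212 − 90·244 − (½·5.8·90)·74 − 28450 − 110·228 = 0 → B_y = 94804/212 = 447.189 ≈ 447.2 N.
ΣF_y = 0: A_y + 447.189 − 90 − ½·5.8·90 − 110 = 0 → A_y = 13.81 N.
ΣF_x = 0: no horizontal applied forces, so A_x = 0.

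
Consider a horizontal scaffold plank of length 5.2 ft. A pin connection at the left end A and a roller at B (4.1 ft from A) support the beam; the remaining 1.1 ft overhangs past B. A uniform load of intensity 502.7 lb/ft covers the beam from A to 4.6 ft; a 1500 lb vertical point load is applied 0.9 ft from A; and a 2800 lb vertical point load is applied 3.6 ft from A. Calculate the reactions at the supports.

Resultant of the distributed load: 502.7 × 4.6 = 2312.42 lb at 2.3 ft from A.
ΣM about A: B_y·4.1 − (502.7·4.6)·2.3 − 1500·0.9 − 2800·3.6 = 0 → B_y = 16748.566/4.1 = 4085.02 ≈ 4085 lb.
ΣF_y = 0: A_y + 4085.02 − 502.7·4.6 − 1500 − 2800 = 0 → A_y = 2527 lb.
ΣF_x = 0: no horizontal applied forces, so A_x = 0.

A_x = 0, A_y = 2527 lb, B_y = 4085 lb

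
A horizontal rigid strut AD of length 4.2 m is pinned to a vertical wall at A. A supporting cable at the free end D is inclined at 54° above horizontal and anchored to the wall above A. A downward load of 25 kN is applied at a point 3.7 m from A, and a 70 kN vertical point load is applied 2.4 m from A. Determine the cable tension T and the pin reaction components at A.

ΣM about A: T·sin54°·4.2 − 25·3.7 − 70·2.4 = 0 → T = 260.5/(4.2·0.809017) = 76.6656 ≈ 76.67 kN.
ΣF_x = 0: A_x − T·cos54° = 0 → A_x = 76.6656 × 0.587785 = 45.06 kN.
ΣF_y = 0: A_y + T·sin54° − 25 − 70 = 0 → A_y = 95 − 76.6656 × 0.809017 = 32.98 kN.

T = 76.67 kN, A_x = 45.06 kN, A_y = 32.98 kN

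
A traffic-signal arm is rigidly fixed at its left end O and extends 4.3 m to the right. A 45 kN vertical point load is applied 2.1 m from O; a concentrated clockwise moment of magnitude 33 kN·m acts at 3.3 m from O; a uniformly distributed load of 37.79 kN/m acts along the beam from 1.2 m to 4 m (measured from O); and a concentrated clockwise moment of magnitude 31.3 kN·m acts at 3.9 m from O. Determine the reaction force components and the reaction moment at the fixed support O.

O_x = 0, O_y = 150.8 kN, M_O = 433.9 kN·m

Resultant of the distributed load: 37.79 × 2.8 = 105.812 kN at 2.6 m from O.
ΣF_x = 0: O_x = 0.
ΣF_y = 0: O_y − 45 − 37.79·2.8 = 0 → O_y = 150.8 kN.
ΣM about O: M_O − 45·2.1 − 33 − (37.79·2.8)·2.6 − 31.3 = 0 → M_O = 433.9 kN·m.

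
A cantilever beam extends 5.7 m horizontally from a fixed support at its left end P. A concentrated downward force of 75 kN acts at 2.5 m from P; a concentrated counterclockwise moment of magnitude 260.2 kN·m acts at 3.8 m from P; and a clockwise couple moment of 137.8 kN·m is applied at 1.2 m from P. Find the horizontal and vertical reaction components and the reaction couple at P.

P_x = 0, P_y = 75.00 kN, M_P = 65.10 kN·m

ΣF_x = 0: P_x = 0.
ΣF_y = 0: P_y − 75 = 0 → P_y = 75.00 kN.
ΣM about P: M_P − 75·2.5 + 260.2 − 137.8 = 0 → M_P = 65.10 kN·m.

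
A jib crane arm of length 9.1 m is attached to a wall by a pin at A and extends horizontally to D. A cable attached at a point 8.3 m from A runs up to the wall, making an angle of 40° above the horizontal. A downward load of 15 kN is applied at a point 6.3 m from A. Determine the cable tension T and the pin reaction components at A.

ΣM about A: T·sin40°·8.3 − 15·6.3 = 0 → T = 94.5/(8.3·0.642788) = 17.7127 ≈ 17.71 kN.
ΣF_x = 0: A_x − T·cos40° = 0 → A_x = 17.7127 × 0.766044 = 13.57 kN.
ΣF_y = 0: A_y + T·sin40° − 15 = 0 → A_y = 15 − 17.7127 × 0.642788 = 3.614 kN.

T = 17.71 kN, A_x = 13.57 kN, A_y = 3.614 kN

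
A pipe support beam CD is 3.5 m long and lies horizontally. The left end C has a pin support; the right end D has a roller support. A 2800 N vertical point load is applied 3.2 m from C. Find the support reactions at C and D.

C_x = 0, C_y = 240.0 N, D_y = 2560 N

Moments about C: D_y·3.5 − 2800·3.2 = 0 → D_y = 8960/3.5 = 2560 N.
ΣF_y = 0: C_y + 2560 − 2800 = 0 → C_y = 240.0 N.
ΣF_x = 0: no horizontal applied forces, so C_x = 0.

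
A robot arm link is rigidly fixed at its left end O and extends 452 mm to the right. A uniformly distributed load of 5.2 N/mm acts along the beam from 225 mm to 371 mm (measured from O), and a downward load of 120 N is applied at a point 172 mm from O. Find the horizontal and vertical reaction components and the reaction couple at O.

O_x = 0, O_y = 879.2 N, M_O = 246900 N·mm

Resultant of the distributed load: 5.2 × 146 = 759.2 N at 298 mm from O.
ΣF_x = 0: O_x = 0.
ΣF_y = 0: O_y − 5.2·146 − 120 = 0 → O_y = 879.2 N.
ΣM about O: M_O − (5.2·146)·298 − 120·172 = 0 → M_O = 246900 N·mm.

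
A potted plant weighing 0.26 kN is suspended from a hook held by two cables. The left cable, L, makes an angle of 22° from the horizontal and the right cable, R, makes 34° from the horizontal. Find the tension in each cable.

ΣF_x = 0: −T_L·cos22° + T_R·cos34° = 0 → T_R = 1.11839·T_L.
ΣF_y = 0: T_L·sin22° + T_R·sin34° = 0.26.
Substitute: T_L·(0.374607 + 1.11839·0.559193) = 0.26 → T_L = 0.259999 ≈ 0.2600 kN.
Then T_R = 1.11839 × 0.259999 = 0.2908 kN.

T_L = 0.2600 kN, T_R = 0.2908 kN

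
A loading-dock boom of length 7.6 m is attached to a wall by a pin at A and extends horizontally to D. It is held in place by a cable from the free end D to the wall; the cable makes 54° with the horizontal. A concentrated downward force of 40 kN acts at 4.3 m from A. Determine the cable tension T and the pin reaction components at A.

T = 27.97 kN, A_x = 16.44 kN, A_y = 17.37 kN

ΣM about A: T·sin54°·7.6 − 40·4.3 = 0 → T = 172/(7.6·0.809017) = 27.9742 ≈ 27.97 kN.
ΣF_x = 0: A_x − T·cos54° = 0 → A_x = 27.9742 × 0.587785 = 16.44 kN.
ΣF_y = 0: A_y + T·sin54° − 40 = 0 → A_y = 40 − 27.9742 × 0.809017 = 17.37 kN.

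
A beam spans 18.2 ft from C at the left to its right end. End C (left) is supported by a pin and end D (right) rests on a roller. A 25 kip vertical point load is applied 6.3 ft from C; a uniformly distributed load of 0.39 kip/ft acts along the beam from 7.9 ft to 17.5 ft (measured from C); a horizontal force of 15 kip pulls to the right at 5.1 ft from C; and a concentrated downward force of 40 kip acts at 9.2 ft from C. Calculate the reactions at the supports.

C_x = -15.00 kip, C_y = 37.26 kip, D_y = 31.49 kip

Resultant of the distributed load: 0.39 × 9.6 = 3.744 kip at 12.7 ft from C.
ΣM about C: D_y·18.2 − 25·6.3 − (0.39·9.6)·12.7 − 40·9.2 = 0 → D_y = 573.0488/18.2 = 31.4862 ≈ 31.49 kip.
ΣF_y = 0: C_y + 31.4862 − 25 − 0.39·9.6 − 40 = 0 → C_y = 37.26 kip.
ΣF_x = 0: C_x + 15 = 0 → C_x = -15.00 kip.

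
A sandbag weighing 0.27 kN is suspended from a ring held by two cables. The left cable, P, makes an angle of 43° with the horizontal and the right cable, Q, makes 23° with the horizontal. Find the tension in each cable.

ΣF_x = 0: −T_P·cos43° + T_Q·cos23° = 0 → T_Q = 0.794514·T_P.
ΣF_y = 0: T_P·sin43° + T_Q·sin23° = 0.27.
Substitute: T_P·(0.681998 + 0.794514·0.390731) = 0.27 → T_P = 0.272057 ≈ 0.2721 kN.
Then T_Q = 0.794514 × 0.272057 = 0.2162 kN.

T_P = 0.2721 kN, T_Q = 0.2162 kN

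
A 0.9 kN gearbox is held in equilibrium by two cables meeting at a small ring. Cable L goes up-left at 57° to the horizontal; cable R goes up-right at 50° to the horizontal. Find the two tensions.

T_L = 0.6049 kN, T_R = 0.5126 kN

ΣF_x = 0: −T_L·cos57° + T_R·cos50° = 0 → T_R = 0.847308·T_L.
ΣF_y = 0: T_L·sin57° + T_R·sin50° = 0.9.
Substitute: T_L·(0.838671 + 0.847308·0.766044) = 0.9 → T_L = 0.604942 ≈ 0.6049 kN.
Then T_R = 0.847308 × 0.604942 = 0.5126 kN.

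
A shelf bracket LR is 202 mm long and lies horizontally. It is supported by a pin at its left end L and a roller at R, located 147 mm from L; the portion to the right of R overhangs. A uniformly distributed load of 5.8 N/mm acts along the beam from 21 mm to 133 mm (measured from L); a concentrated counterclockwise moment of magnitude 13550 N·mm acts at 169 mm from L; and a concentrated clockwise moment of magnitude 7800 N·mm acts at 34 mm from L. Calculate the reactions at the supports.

L_x = 0, L_y = 348.4 N, R_y = 301.2 N

Resultant of the distributed load: 5.8 × 112 = 649.6 N at 77 mm from L.
Taking moments about L: R_y·147 − (5.8·112)·77 + 13550 − 7800 = 0 → R_y = 44269.2/147 = 301.151 ≈ 301.2 N.
ΣF_y = 0: L_y + 301.151 − 5.8·112 = 0 → L_y = 348.4 N.
ΣF_x = 0: no horizontal applied forces, so L_x = 0.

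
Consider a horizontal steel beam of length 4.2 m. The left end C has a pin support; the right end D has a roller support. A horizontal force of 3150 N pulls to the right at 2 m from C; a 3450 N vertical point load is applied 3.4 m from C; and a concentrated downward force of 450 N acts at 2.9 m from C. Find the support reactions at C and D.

C_x = -3150 N, C_y = 796.4 N, D_y = 3104 N

Taking moments about C: D_y·4.2 − 3450·3.4 − 450·2.9 = 0 → D_y = 13035/4.2 = 3103.57 ≈ 3104 N.
ΣF_y = 0: C_y + 3103.57 − 3450 − 450 = 0 → C_y = 796.4 N.
ΣF_x = 0: C_x + 3150 = 0 → C_x = -3150 N.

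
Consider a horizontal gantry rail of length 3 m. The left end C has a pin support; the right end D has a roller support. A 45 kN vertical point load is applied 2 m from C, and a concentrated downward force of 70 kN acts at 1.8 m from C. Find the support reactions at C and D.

Taking moments about C: D_y·3 − 45·2 − 70·1.8 = 0 → D_y = 216/3 = 72.00 kN.
ΣF_y = 0: C_y + 72 − 45 − 70 = 0 → C_y = 43.00 kN.
ΣF_x = 0: no horizontal applied forces, so C_x = 0.

C_x = 0, C_y = 43.00 kN, D_y = 72.00 kN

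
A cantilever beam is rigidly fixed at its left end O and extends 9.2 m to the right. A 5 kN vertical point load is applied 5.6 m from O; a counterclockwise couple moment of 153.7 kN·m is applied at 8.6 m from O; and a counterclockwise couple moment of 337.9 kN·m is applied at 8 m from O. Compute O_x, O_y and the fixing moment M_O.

ΣF_x = 0: O_x = 0.
ΣF_y = 0: O_y − 5 = 0 → O_y = 5.000 kN.
ΣM about O: M_O − 5·5.6 + 153.7 + 337.9 = 0 → M_O = -463.6 kN·m.

O_x = 0, O_y = 5.000 kN, M_O = -463.6 kN·m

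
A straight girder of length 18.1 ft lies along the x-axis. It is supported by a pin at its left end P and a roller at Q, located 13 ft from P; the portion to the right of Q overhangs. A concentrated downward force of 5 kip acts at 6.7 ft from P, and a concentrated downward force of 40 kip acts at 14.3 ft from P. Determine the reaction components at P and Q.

Taking moments about P: Q_y·13 − 5·6.7 − 40·14.3 = 0 → Q_y = 605.5/13 = 46.5769 ≈ 46.58 kip.
ΣF_y = 0: P_y + 46.5769 − 5 − 40 = 0 → P_y = -1.577 kip.
ΣF_x = 0: no horizontal applied forces, so P_x = 0.

P_x = 0, P_y = -1.577 kip, Q_y = 46.58 kip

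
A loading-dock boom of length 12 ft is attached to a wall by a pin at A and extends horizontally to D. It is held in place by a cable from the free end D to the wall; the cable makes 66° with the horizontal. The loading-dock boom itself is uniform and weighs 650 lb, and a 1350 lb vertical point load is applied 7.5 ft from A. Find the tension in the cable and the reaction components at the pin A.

T = 1279 lb, A_x = 520.4 lb, A_y = 831.2 lb

ΣM about A: T·sin66°·12 − 650·6 − 1350·7.5 = 0 → T = 14025/(12·0.913545) = 1279.36 ≈ 1279 lb.
ΣF_x = 0: A_x − T·cos66° = 0 → A_x = 1279.36 × 0.406737 = 520.4 lb.
ΣF_y = 0: A_y + T·sin66° − 650 − 1350 = 0 → A_y = 2000 − 1279.36 × 0.913545 = 831.2 lb.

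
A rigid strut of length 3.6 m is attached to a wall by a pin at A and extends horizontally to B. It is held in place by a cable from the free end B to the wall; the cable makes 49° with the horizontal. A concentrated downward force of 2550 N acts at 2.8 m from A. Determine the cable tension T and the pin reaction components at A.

T = 2628 N, A_x = 1724 N, A_y = 566.7 N

ΣM about A: T·sin49°·3.6 − 2550·2.8 = 0 → T = 7140/(3.6·0.75471) = 2627.94 ≈ 2628 N.
ΣF_x = 0: A_x − T·cos49° = 0 → A_x = 2627.94 × 0.656059 = 1724 N.
ΣF_y = 0: A_y + T·sin49° − 2550 = 0 → A_y = 2550 − 2627.94 × 0.75471 = 566.7 N.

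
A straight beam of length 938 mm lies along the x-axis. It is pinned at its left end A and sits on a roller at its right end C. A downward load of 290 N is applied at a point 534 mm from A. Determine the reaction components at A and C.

A_x = 0, A_y = 124.9 N, C_y = 165.1 N

Taking moments about A: C_y·938 − 290·534 = 0 → C_y = 154860/938 = 165.096 ≈ 165.1 N.
ΣF_y = 0: A_y + 165.096 − 290 = 0 → A_y = 124.9 N.
ΣF_x = 0: no horizontal applied forces, so A_x = 0.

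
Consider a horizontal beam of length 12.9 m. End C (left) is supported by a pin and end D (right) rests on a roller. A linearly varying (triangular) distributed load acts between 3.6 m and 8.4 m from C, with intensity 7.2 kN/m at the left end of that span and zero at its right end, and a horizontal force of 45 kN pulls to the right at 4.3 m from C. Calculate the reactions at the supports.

Resultant of the triangular load: ½ × 7.2 × 4.8 = 17.28 kN, acting at 5.2 m from C (one-third of the span from the peak).
Taking moments about C: D_y·12.9 − (½·7.2·4.8)·5.2 = 0 → D_y = 89.856/12.9 = 6.96558 ≈ 6.966 kN.
ΣF_y = 0: C_y + 6.96558 − ½·7.2·4.8 = 0 → C_y = 10.31 kN.
ΣF_x = 0: C_x + 45 = 0 → C_x = -45.00 kN.

C_x = -45.00 kN, C_y = 10.31 kN, D_y = 6.966 kN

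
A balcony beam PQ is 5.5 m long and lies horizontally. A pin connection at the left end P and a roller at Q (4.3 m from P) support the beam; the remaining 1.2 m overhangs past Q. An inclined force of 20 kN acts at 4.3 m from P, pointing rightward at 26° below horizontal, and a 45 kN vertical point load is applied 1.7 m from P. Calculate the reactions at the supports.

P_x = -17.98 kN, P_y = 27.21 kN, Q_y = 26.56 kN

Moments about P: Q_y·4.3 − 20·sin26°·4.3 − 45·1.7 = 0 → Q_y = 114.2/4.3 = 26.5581 ≈ 26.56 kN.
ΣF_y = 0: P_y + 26.5581 − 20·sin26° − 45 = 0 → P_y = 27.21 kN.
ΣF_x = 0: P_x + 20·cos26° = 0 → P_x = -17.98 kN.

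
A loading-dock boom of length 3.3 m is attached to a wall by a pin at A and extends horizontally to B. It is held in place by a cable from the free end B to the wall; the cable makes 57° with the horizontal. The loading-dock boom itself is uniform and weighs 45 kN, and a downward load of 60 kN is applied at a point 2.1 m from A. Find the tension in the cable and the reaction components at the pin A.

T = 72.35 kN, A_x = 39.41 kN, A_y = 44.32 kN

ΣM about A: T·sin57°·3.3 − 45·1.65 − 60·2.1 = 0 → T = 200.25/(3.3·0.838671) = 72.3547 ≈ 72.35 kN.
ΣF_x = 0: A_x − T·cos57° = 0 → A_x = 72.3547 × 0.544639 = 39.41 kN.
ΣF_y = 0: A_y + T·sin57° − 45 − 60 = 0 → A_y = 105 − 72.3547 × 0.838671 = 44.32 kN.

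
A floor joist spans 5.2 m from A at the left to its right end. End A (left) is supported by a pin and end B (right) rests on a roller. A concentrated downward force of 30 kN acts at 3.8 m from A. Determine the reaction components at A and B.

A_x = 0, A_y = 8.077 kN, B_y = 21.92 kN

ΣM about A: B_y·5.2 − 30·3.8 = 0 → B_y = 114/5.2 = 21.9231 ≈ 21.92 kN.
ΣF_y = 0: A_y + 21.9231 − 30 = 0 → A_y = 8.077 kN.
ΣF_x = 0: no horizontal applied forces, so A_x = 0.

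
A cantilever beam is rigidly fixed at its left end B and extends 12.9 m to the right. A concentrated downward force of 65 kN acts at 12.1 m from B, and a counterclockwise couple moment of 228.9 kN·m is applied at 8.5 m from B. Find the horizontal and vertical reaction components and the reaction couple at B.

ΣF_x = 0: B_x = 0.
ΣF_y = 0: B_y − 65 = 0 → B_y = 65.00 kN.
ΣM about B: M_B − 65·12.1 + 228.9 = 0 → M_B = 557.6 kN·m.

B_x = 0, B_y = 65.00 kN, M_B = 557.6 kN·m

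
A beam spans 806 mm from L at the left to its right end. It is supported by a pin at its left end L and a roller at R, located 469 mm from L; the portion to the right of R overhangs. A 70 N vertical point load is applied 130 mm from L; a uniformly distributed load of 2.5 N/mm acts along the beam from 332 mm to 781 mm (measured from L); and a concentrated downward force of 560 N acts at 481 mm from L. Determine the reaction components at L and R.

Resultant of the distributed load: 2.5 × 449 = 1122.5 N at 556.5 mm from L.
Taking moments about L: R_y·469 − 70·130 − (2.5·449)·556.5 − 560·481 = 0 → R_y = 903131.25/469 = 1925.65 ≈ 1926 N.
ΣF_y = 0: L_y + 1925.65 − 70 − 2.5·449 − 560 = 0 → L_y = -173.2 N.
ΣF_x = 0: no horizontal applied forces, so L_x = 0.

L_x = 0, L_y = -173.2 N, R_y = 1926 N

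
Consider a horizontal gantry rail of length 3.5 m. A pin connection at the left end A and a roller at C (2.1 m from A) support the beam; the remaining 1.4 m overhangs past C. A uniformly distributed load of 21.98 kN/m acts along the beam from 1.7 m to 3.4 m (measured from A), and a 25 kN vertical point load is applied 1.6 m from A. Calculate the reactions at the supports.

Resultant of the distributed load: 21.98 × 1.7 = 37.366 kN at 2.55 m from A.
ΣM about A: C_y·2.1 − (21.98·1.7)·2.55 − 25·1.6 = 0 → C_y = 135.2833/2.1 = 64.4206 ≈ 64.42 kN.
ΣF_y = 0: A_y + 64.4206 − 21.98·1.7 − 25 = 0 → A_y = -2.055 kN.
ΣF_x = 0: no horizontal applied forces, so A_x = 0.

A_x = 0, A_y = -2.055 kN, C_y = 64.42 kN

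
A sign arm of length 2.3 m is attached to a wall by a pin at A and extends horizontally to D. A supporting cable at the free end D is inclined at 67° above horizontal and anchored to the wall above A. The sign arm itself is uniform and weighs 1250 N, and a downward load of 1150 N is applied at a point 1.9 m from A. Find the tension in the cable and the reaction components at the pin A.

T = 1711 N, A_x = 668.5 N, A_y = 825.0 N

ΣM about A: T·sin67°·2.3 − 1250·1.15 − 1150·1.9 = 0 → T = 3622.5/(2.3·0.920505) = 1711.02 ≈ 1711 N.
ΣF_x = 0: A_x − T·cos67° = 0 → A_x = 1711.02 × 0.390731 = 668.5 N.
ΣF_y = 0: A_y + T·sin67° − 1250 − 1150 = 0 → A_y = 2400 − 1711.02 × 0.920505 = 825.0 N.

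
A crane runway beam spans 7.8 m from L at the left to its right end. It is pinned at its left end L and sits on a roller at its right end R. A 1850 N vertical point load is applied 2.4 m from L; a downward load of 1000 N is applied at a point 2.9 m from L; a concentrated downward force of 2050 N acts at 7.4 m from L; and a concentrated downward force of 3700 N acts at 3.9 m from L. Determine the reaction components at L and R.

L_x = 0, L_y = 3864 N, R_y = 4736 N

ΣM about L: R_y·7.8 − 1850·2.4 − 1000·2.9 − 2050·7.4 − 3700·3.9 = 0 → R_y = 36940/7.8 = 4735.9 ≈ 4736 N.
ΣF_y = 0: L_y + 4735.9 − 1850 − 1000 − 2050 − 3700 = 0 → L_y = 3864 N.
ΣF_x = 0: no horizontal applied forces, so L_x = 0.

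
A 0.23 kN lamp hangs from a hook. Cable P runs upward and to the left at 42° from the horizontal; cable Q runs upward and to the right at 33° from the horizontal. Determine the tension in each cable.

T_P = 0.1997 kN, T_Q = 0.1770 kN

ΣF_x = 0: −T_P·cos42° + T_Q·cos33° = 0 → T_Q = 0.886099·T_P.
ΣF_y = 0: T_P·sin42° + T_Q·sin33° = 0.23.
Substitute: T_P·(0.669131 + 0.886099·0.544639) = 0.23 → T_P = 0.199699 ≈ 0.1997 kN.
Then T_Q = 0.886099 × 0.199699 = 0.1770 kN.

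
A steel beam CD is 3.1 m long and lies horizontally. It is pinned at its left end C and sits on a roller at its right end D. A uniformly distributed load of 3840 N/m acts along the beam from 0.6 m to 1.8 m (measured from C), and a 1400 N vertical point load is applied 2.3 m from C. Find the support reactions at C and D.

Resultant of the distributed load: 3840 × 1.2 = 4608 N at 1.2 m from C.
ΣM about C: D_y·3.1 − (3840·1.2)·1.2 − 1400·2.3 = 0 → D_y = 8749.6/3.1 = 2822.45 ≈ 2822 N.
ΣF_y = 0: C_y + 2822.45 − 3840·1.2 − 1400 = 0 → C_y = 3186 N.
ΣF_x = 0: no horizontal applied forces, so C_x = 0.

C_x = 0, C_y = 3186 N, D_y = 2822 N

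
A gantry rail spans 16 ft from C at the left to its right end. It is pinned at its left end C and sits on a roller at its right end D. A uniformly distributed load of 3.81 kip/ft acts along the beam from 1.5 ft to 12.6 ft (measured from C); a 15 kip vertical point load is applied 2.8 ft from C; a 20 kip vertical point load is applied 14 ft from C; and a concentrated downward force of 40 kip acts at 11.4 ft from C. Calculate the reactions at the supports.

Resultant of the distributed load: 3.81 × 11.1 = 42.291 kip at 7.05 ft from C.
Taking moments about C: D_y·16 − (3.81·11.1)·7.05 − 15·2.8 − 20·14 − 40·11.4 = 0 → D_y = 1076.15155/16 = 67.2595 ≈ 67.26 kip.
ΣF_y = 0: C_y + 67.2595 − 3.81·11.1 − 15 − 20 − 40 = 0 → C_y = 50.03 kip.
ΣF_x = 0: no horizontal applied forces, so C_x = 0.

C_x = 0, C_y = 50.03 kip, D_y = 67.26 kip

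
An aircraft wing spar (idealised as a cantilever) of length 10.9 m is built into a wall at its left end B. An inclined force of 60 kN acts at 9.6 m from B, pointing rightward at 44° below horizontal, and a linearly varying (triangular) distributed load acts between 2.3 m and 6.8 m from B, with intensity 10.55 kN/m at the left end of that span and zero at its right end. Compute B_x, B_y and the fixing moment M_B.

B_x = -43.16 kN, B_y = 65.42 kN, M_B = 490.3 kN·m

Resultant of the triangular load: ½ × 10.55 × 4.5 = 23.7375 kN, acting at 3.8 m from B (one-third of the span from the peak).
ΣF_x = 0: B_x + 60·cos44° = 0 → B_x = -43.16 kN.
ΣF_y = 0: B_y − 60·sin44° − ½·10.55·4.5 = 0 → B_y = 65.42 kN.
ΣM about B: M_B − 60·sin44°·9.6 − (½·10.55·4.5)·3.8 = 0 → M_B = 490.3 kN·m.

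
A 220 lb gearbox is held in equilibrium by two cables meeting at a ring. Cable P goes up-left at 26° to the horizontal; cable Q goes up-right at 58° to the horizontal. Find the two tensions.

T_P = 117.2 lb, T_Q = 198.8 lb

ΣF_x = 0: −T_P·cos26° + T_Q·cos58° = 0 → T_Q = 1.6961·T_P.
ΣF_y = 0: T_P·sin26° + T_Q·sin58° = 220.
Substitute: T_P·(0.438371 + 1.6961·0.848048) = 220 → T_P = 117.224 ≈ 117.2 lb.
Then T_Q = 1.6961 × 117.224 = 198.8 lb.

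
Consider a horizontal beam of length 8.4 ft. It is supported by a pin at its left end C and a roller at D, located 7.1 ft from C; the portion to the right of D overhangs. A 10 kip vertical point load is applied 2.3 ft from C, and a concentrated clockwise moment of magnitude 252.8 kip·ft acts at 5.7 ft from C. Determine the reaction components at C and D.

Taking moments about C: D_y·7.1 − 10·2.3 − 252.8 = 0 → D_y = 275.8/7.1 = 38.8451 ≈ 38.85 kip.
ΣF_y = 0: C_y + 38.8451 − 10 = 0 → C_y = -28.85 kip.
ΣF_x = 0: no horizontal applied forces, so C_x = 0.

C_x = 0, C_y = -28.85 kip, D_y = 38.85 kip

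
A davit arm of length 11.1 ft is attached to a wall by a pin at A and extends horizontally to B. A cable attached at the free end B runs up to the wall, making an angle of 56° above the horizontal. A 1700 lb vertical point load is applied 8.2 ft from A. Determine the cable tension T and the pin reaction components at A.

T = 1515 lb, A_x = 847.1 lb, A_y = 444.1 lb

ΣM about A: T·sin56°·11.1 − 1700·8.2 = 0 → T = 13940/(11.1·0.829038) = 1514.84 ≈ 1515 lb.
ΣF_x = 0: A_x − T·cos56° = 0 → A_x = 1514.84 × 0.559193 = 847.1 lb.
ΣF_y = 0: A_y + T·sin56° − 1700 = 0 → A_y = 1700 − 1514.84 × 0.829038 = 444.1 lb.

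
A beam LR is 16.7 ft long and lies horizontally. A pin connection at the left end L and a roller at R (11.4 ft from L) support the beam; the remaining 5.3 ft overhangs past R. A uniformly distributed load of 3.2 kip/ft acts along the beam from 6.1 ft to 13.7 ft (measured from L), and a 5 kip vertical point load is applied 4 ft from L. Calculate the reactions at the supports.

L_x = 0, L_y = 6.446 kip, R_y = 22.87 kip

Resultant of the distributed load: 3.2 × 7.6 = 24.32 kip at 9.9 ft from L.
ΣM about L: R_y·11.4 − (3.2·7.6)·9.9 − 5·4 = 0 → R_y = 260.768/11.4 = 22.8744 ≈ 22.87 kip.
ΣF_y = 0: L_y + 22.8744 − 3.2·7.6 − 5 = 0 → L_y = 6.446 kip.
ΣF_x = 0: no horizontal applied forces, so L_x = 0.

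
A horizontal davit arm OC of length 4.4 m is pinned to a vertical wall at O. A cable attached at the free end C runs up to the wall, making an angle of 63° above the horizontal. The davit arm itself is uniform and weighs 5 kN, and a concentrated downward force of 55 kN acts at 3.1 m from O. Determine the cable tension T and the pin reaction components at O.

ΣM about O: T·sin63°·4.4 − 5·2.2 − 55·3.1 = 0 → T = 181.5/(4.4·0.891007) = 46.2959 ≈ 46.30 kN.
ΣF_x = 0: O_x − T·cos63° = 0 → O_x = 46.2959 × 0.45399 = 21.02 kN.
ΣF_y = 0: O_y + T·sin63° − 5 − 55 = 0 → O_y = 60 − 46.2959 × 0.891007 = 18.75 kN.

T = 46.30 kN, O_x = 21.02 kN, O_y = 18.75 kN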